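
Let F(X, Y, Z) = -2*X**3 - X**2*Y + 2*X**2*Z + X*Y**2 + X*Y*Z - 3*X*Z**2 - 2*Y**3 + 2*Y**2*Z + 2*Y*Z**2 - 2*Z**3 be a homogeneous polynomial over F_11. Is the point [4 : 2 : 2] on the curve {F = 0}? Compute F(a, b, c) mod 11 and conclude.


F(4,2,2) ≡ 9 (mod 11); P is NOT on the curve.

Evaluate F(4, 2, 2) term-by-term (mod 11).
  -2*X**3 ↦ -2·64·1·1 = -128
  -X**2*Y ↦ -1·16·2·1 = -32
  2*X**2*Z ↦ 2·16·1·2 = 64
  X*Y**2 ↦ 1·4·4·1 = 16
  X*Y*Z ↦ 1·4·2·2 = 16
  -3*X*Z**2 ↦ -3·4·1·4 = -48
  -2*Y**3 ↦ -2·1·8·1 = -16
  2*Y**2*Z ↦ 2·1·4·2 = 16
  2*Y*Z**2 ↦ 2·1·2·4 = 16
  -2*Z**3 ↦ -2·1·1·8 = -16
Sum: F(4, 2, 2) = (-128) + (-32) + (64) + (16) + (16) + (-48) + (-16) + (16) + (16) + (-16) = -112.
Reducing mod 11: -112 ≡ 9 (mod 11).
Since F(a, b, c) ≡ 9 ≠ 0 (mod 11), P does NOT lie on the curve.


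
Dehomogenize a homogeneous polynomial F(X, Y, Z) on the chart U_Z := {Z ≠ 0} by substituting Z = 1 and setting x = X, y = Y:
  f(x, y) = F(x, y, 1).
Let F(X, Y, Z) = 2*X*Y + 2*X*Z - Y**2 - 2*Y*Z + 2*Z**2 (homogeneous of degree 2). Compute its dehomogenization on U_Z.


f(x, y) = 2*x*y + 2*x - y**2 - 2*y + 2

On U_Z we set Z = 1. Each monomial c·X^i·Y^j·Z^k in F becomes c·x^i·y^j·1^k = c·x^i·y^j.
Substituting Z = 1: F(X, Y, 1) = 2*x*y + 2*x - y**2 - 2*y + 2.
Note: deg(f) ≤ deg(F) = 2; strict inequality happens when F is divisible by Z (lost terms).


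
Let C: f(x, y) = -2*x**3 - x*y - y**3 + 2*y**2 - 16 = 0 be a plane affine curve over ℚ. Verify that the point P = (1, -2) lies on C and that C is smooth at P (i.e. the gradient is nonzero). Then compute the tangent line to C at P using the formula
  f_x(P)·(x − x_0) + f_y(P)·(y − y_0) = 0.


Tangent line at P: -4*x - 21*y - 38 = 0.

Step 1: f(1, -2) = 0, so P lies on C.
Step 2: partial derivatives
  f_x(x, y) = -6*x**2 - y, f_y(x, y) = -x - 3*y**2 + 4*y.
  f_x(P) = -4, f_y(P) = -21 (gradient nonzero, so P is smooth).
Step 3: tangent line at P: -4·(x − 1) + -21·(y − -2) = 0.
Expanding: -4*x - 21*y - 38 = 0.


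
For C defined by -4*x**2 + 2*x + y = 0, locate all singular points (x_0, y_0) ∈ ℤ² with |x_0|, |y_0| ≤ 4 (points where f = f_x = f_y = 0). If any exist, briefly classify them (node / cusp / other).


No singular points in the scanned grid; C is smooth there.

Compute partial derivatives:
  f_x = 2 - 8*x.
  f_y = 1.
f_y = 1 is a nonzero constant, so f_y never vanishes: no point (x, y) can satisfy f = f_x = f_y = 0. In particular no (x, y) ∈ {−4, ..., 4}² is singular; the curve is smooth.


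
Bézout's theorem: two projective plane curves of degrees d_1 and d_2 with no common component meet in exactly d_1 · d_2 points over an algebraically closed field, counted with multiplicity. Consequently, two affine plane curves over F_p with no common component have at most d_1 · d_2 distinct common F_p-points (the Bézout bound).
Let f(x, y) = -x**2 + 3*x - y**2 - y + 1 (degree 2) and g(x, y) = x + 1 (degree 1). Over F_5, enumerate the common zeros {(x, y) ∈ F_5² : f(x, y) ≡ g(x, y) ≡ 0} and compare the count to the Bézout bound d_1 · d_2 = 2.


Common zeros: {(4, 1), (4, 3)}; count = 2; Bézout bound = 2.

deg(f) = 2, deg(g) = 1, so Bézout bound = 2.
Scan x ∈ F_5. For each x, list the y ∈ F_5 with f(x, y) ≡ 0 and those with g(x, y) ≡ 0 (mod 5); the common zeros in that column are the intersection.
  x = 0: f ≡ 0 at y ∈ {2}; g ≡ 0 at y ∈ ∅; common: ∅.
  x = 1: f ≡ 0 at y ∈ ∅; g ≡ 0 at y ∈ ∅; common: ∅.
  x = 2: f ≡ 0 at y ∈ ∅; g ≡ 0 at y ∈ ∅; common: ∅.
  x = 3: f ≡ 0 at y ∈ {2}; g ≡ 0 at y ∈ ∅; common: ∅.
  x = 4: f ≡ 0 at y ∈ {1, 3}; g ≡ 0 at y ∈ {0, 1, 2, 3, 4}; common: {1, 3}.
Collecting: common zeros = {(4, 1), (4, 3)}, so the count is 2.
Comparison with the Bézout bound: 2 ≤ 2 = deg(f)·deg(g), as expected for curves with no common component (the bound is attained).


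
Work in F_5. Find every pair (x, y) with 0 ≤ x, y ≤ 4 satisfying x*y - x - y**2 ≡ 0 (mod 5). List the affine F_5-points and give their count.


Affine F_5-points: {(0, 0), (2, 3), (2, 4), (4, 2)}; count = 4.

For each of the 25 pairs (x, y) ∈ F_5², evaluate f(x, y) mod 5. Record the zeros.
  x = 0: [0↦0, 1↦4, 2↦1, 3↦1, 4↦4]  zeros at y ∈ {0}
  x = 1: [0↦4, 1↦4, 2↦2, 3↦3, 4↦2]  zeros at y ∈ ∅
  x = 2: [0↦3, 1↦4, 2↦3, 3↦0, 4↦0]  zeros at y ∈ {3, 4}
  x = 3: [0↦2, 1↦4, 2↦4, 3↦2, 4↦3]  zeros at y ∈ ∅
  x = 4: [0↦1, 1↦4, 2↦0, 3↦4, 4↦1]  zeros at y ∈ {2}
Collecting zeros: affine points = {(0, 0), (2, 3), (2, 4), (4, 2)}.
Total count |C(F_5)_aff| = 4.


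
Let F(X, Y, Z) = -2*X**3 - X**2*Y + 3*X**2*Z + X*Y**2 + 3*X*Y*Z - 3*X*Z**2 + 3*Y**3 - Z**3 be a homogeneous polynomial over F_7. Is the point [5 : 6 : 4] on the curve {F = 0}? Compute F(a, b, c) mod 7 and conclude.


F(5,6,4) ≡ 0 (mod 7); P is on the curve.

Evaluate F(5, 6, 4) term-by-term (mod 7).
  -2*X**3 ↦ -2·125·1·1 = -250
  -X**2*Y ↦ -1·25·6·1 = -150
  3*X**2*Z ↦ 3·25·1·4 = 300
  X*Y**2 ↦ 1·5·36·1 = 180
  3*X*Y*Z ↦ 3·5·6·4 = 360
  -3*X*Z**2 ↦ -3·5·1·16 = -240
  3*Y**3 ↦ 3·1·216·1 = 648
  -Z**3 ↦ -1·1·1·64 = -64
Sum: F(5, 6, 4) = (-250) + (-150) + (300) + (180) + (360) + (-240) + (648) + (-64) = 784.
Reducing mod 7: 784 ≡ 0 (mod 7).
Since F(a, b, c) ≡ 0 (mod 7), P lies on the curve.


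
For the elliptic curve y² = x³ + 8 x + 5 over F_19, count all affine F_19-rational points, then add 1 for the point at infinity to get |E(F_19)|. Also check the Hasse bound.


Affine points = {(0, 9), (0, 10), (4, 5), (4, 14), (7, 9), (7, 10), (8, 7), (8, 12), (12, 9), (12, 10), (13, 8), (13, 11), (14, 7), (14, 12), (15, 2), (15, 17), (16, 7), (16, 12), (17, 0)}; affine count = 19; |E(F_19)| = 20.

Discriminant check: Δ ∝ 4a³ + 27b² = 4·8³ + 27·5² = 4·512 + 27·25 ≡ 6 (mod 19). Nonzero ⇒ E is nonsingular.
For each x ∈ F_19, compute rhs = x³ + 8·x + 5 mod 19, then count y ∈ F_19 with y² ≡ rhs.
  x = 0: rhs = 5, matching y values: 9, 10 (2 points).
  x = 1: rhs = 14, matching y values: none (0 points).
  x = 2: rhs = 10, matching y values: none (0 points).
  x = 3: rhs = 18, matching y values: none (0 points).
  x = 4: rhs = 6, matching y values: 5, 14 (2 points).
  x = 5: rhs = 18, matching y values: none (0 points).
  x = 6: rhs = 3, matching y values: none (0 points).
  x = 7: rhs = 5, matching y values: 9, 10 (2 points).
  x = 8: rhs = 11, matching y values: 7, 12 (2 points).
  x = 9: rhs = 8, matching y values: none (0 points).
  x = 10: rhs = 2, matching y values: none (0 points).
  x = 11: rhs = 18, matching y values: none (0 points).
  x = 12: rhs = 5, matching y values: 9, 10 (2 points).
  x = 13: rhs = 7, matching y values: 8, 11 (2 points).
  x = 14: rhs = 11, matching y values: 7, 12 (2 points).
  x = 15: rhs = 4, matching y values: 2, 17 (2 points).
  x = 16: rhs = 11, matching y values: 7, 12 (2 points).
  x = 17: rhs = 0, matching y values: 0 (1 points).
  x = 18: rhs = 15, matching y values: none (0 points).
Total affine count: 19.
Full point count |E(F_19)| = 19 + 1 = 20.
Hasse bound: |20 − (19+1)| = |0| = 0 ≤ 2√19 ≈ 8.7178 ✓.


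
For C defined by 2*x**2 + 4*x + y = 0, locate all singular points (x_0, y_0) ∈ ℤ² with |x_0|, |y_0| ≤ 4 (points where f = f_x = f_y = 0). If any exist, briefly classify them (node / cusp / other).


No singular points in the scanned grid; C is smooth there.

Compute partial derivatives:
  f_x = 4*x + 4.
  f_y = 1.
f_y = 1 is a nonzero constant, so f_y never vanishes: no point (x, y) can satisfy f = f_x = f_y = 0. In particular no (x, y) ∈ {−4, ..., 4}² is singular; the curve is smooth.


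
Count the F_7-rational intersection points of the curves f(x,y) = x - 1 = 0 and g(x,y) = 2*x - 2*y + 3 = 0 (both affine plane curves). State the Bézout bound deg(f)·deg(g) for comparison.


Common zeros: {(1, 6)}; count = 1; Bézout bound = 1.

deg(f) = 1, deg(g) = 1, so Bézout bound = 1.
Scan x ∈ F_7. For each x, list the y ∈ F_7 with f(x, y) ≡ 0 and those with g(x, y) ≡ 0 (mod 7); the common zeros in that column are the intersection.
  x = 0: f ≡ 0 at y ∈ ∅; g ≡ 0 at y ∈ {5}; common: ∅.
  x = 1: f ≡ 0 at y ∈ {0, 1, 2, 3, 4, 5, 6}; g ≡ 0 at y ∈ {6}; common: {6}.
  x = 2: f ≡ 0 at y ∈ ∅; g ≡ 0 at y ∈ {0}; common: ∅.
  x = 3: f ≡ 0 at y ∈ ∅; g ≡ 0 at y ∈ {1}; common: ∅.
  x = 4: f ≡ 0 at y ∈ ∅; g ≡ 0 at y ∈ {2}; common: ∅.
  x = 5: f ≡ 0 at y ∈ ∅; g ≡ 0 at y ∈ {3}; common: ∅.
  x = 6: f ≡ 0 at y ∈ ∅; g ≡ 0 at y ∈ {4}; common: ∅.
Collecting: common zeros = {(1, 6)}, so the count is 1.
Comparison with the Bézout bound: 1 ≤ 1 = deg(f)·deg(g), as expected for curves with no common component (the bound is attained).


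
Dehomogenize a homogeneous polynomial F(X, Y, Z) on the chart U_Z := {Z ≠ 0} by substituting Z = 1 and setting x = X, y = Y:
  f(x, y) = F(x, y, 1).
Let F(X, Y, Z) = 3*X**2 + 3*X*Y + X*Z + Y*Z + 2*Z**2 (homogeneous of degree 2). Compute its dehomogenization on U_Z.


f(x, y) = 3*x**2 + 3*x*y + x + y + 2

On U_Z we set Z = 1. Each monomial c·X^i·Y^j·Z^k in F becomes c·x^i·y^j·1^k = c·x^i·y^j.
Substituting Z = 1: F(X, Y, 1) = 3*x**2 + 3*x*y + x + y + 2.
Note: deg(f) ≤ deg(F) = 2; strict inequality happens when F is divisible by Z (lost terms).


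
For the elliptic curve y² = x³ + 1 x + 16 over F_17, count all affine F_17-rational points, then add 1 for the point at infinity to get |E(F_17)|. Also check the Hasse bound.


Affine points = {(0, 4), (0, 13), (1, 1), (1, 16), (2, 3), (2, 14), (4, 4), (4, 13), (6, 0), (7, 3), (7, 14), (8, 3), (8, 14), (11, 7), (11, 10), (13, 4), (13, 13)}; affine count = 17; |E(F_17)| = 18.

Discriminant check: Δ ∝ 4a³ + 27b² = 4·1³ + 27·16² = 4·1 + 27·256 ≡ 14 (mod 17). Nonzero ⇒ E is nonsingular.
For each x ∈ F_17, compute rhs = x³ + 1·x + 16 mod 17, then count y ∈ F_17 with y² ≡ rhs.
  x = 0: rhs = 16, matching y values: 4, 13 (2 points).
  x = 1: rhs = 1, matching y values: 1, 16 (2 points).
  x = 2: rhs = 9, matching y values: 3, 14 (2 points).
  x = 3: rhs = 12, matching y values: none (0 points).
  x = 4: rhs = 16, matching y values: 4, 13 (2 points).
  x = 5: rhs = 10, matching y values: none (0 points).
  x = 6: rhs = 0, matching y values: 0 (1 points).
  x = 7: rhs = 9, matching y values: 3, 14 (2 points).
  x = 8: rhs = 9, matching y values: 3, 14 (2 points).
  x = 9: rhs = 6, matching y values: none (0 points).
  x = 10: rhs = 6, matching y values: none (0 points).
  x = 11: rhs = 15, matching y values: 7, 10 (2 points).
  x = 12: rhs = 5, matching y values: none (0 points).
  x = 13: rhs = 16, matching y values: 4, 13 (2 points).
  x = 14: rhs = 3, matching y values: none (0 points).
  x = 15: rhs = 6, matching y values: none (0 points).
  x = 16: rhs = 14, matching y values: none (0 points).
Total affine count: 17.
Full point count |E(F_17)| = 17 + 1 = 18.
Hasse bound: |18 − (17+1)| = |0| = 0 ≤ 2√17 ≈ 8.2462 ✓.


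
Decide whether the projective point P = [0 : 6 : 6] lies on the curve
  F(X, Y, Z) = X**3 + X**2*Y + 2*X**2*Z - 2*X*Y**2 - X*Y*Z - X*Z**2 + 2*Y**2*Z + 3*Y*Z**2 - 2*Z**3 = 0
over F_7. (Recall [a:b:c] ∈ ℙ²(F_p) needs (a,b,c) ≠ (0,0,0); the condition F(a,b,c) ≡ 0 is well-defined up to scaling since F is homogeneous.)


F(0,6,6) ≡ 4 (mod 7); P is NOT on the curve.

Evaluate F(0, 6, 6) term-by-term (mod 7).
  X**3 ↦ 1·0·1·1 = 0
  X**2*Y ↦ 1·0·6·1 = 0
  2*X**2*Z ↦ 2·0·1·6 = 0
  -2*X*Y**2 ↦ -2·0·36·1 = 0
  -X*Y*Z ↦ -1·0·6·6 = 0
  -X*Z**2 ↦ -1·0·1·36 = 0
  2*Y**2*Z ↦ 2·1·36·6 = 432
  3*Y*Z**2 ↦ 3·1·6·36 = 648
  -2*Z**3 ↦ -2·1·1·216 = -432
Sum: F(0, 6, 6) = (0) + (0) + (0) + (0) + (0) + (0) + (432) + (648) + (-432) = 648.
Reducing mod 7: 648 ≡ 4 (mod 7).
Since F(a, b, c) ≡ 4 ≠ 0 (mod 7), P does NOT lie on the curve.


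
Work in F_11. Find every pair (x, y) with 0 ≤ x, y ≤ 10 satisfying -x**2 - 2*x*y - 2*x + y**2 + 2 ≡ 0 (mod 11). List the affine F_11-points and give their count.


Affine F_11-points: {(0, 3), (0, 8), (3, 3), (4, 0), (4, 8), (5, 0), (5, 10), (6, 2), (6, 10), (7, 7), (10, 2), (10, 7)}; count = 12.

For each of the 121 pairs (x, y) ∈ F_11², evaluate f(x, y) mod 11. Record the zeros.
  x = 0: [0↦2, 1↦3, 2↦6, 3↦0, 4↦7, 5↦5, 6↦5, 7↦7, 8↦0, 9↦6, 10↦3]  zeros at y ∈ {3, 8}
  x = 1: [0↦10, 1↦9, 2↦10, 3↦2, 4↦7, 5↦3, 6↦1, 7↦1, 8↦3, 9↦7, 10↦2]  zeros at y ∈ ∅
  x = 2: [0↦5, 1↦2, 2↦1, 3↦2, 4↦5, 5↦10, 6↦6, 7↦4, 8↦4, 9↦6, 10↦10]  zeros at y ∈ ∅
  x = 3: [0↦9, 1↦4, 2↦1, 3↦0, 4↦1, 5↦4, 6↦9, 7↦5, 8↦3, 9↦3, 10↦5]  zeros at y ∈ {3}
  x = 4: [0↦0, 1↦4, 2↦10, 3↦7, 4↦6, 5↦7, 6↦10, 7↦4, 8↦0, 9↦9, 10↦9]  zeros at y ∈ {0, 8}
  x = 5: [0↦0, 1↦2, 2↦6, 3↦1, 4↦9, 5↦8, 6↦9, 7↦1, 8↦6, 9↦2, 10↦0]  zeros at y ∈ {0, 10}
  x = 6: [0↦9, 1↦9, 2↦0, 3↦4, 4↦10, 5↦7, 6↦6, 7↦7, 8↦10, 9↦4, 10↦0]  zeros at y ∈ {2, 10}
  x = 7: [0↦5, 1↦3, 2↦3, 3↦5, 4↦9, 5↦4, 6↦1, 7↦0, 8↦1, 9↦4, 10↦9]  zeros at y ∈ {7}
  x = 8: [0↦10, 1↦6, 2↦4, 3↦4, 4↦6, 5↦10, 6↦5, 7↦2, 8↦1, 9↦2, 10↦5]  zeros at y ∈ ∅
  x = 9: [0↦2, 1↦7, 2↦3, 3↦1, 4↦1, 5↦3, 6↦7, 7↦2, 8↦10, 9↦9, 10↦10]  zeros at y ∈ ∅
  x = 10: [0↦3, 1↦6, 2↦0, 3↦7, 4↦5, 5↦5, 6↦7, 7↦0, 8↦6, 9↦3, 10↦2]  zeros at y ∈ {2, 7}
Collecting zeros: affine points = {(0, 3), (0, 8), (3, 3), (4, 0), (4, 8), (5, 0), (5, 10), (6, 2), (6, 10), (7, 7), (10, 2), (10, 7)}.
Total count |C(F_11)_aff| = 12.


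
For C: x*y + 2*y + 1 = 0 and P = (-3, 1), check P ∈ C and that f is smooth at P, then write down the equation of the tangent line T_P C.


Tangent line at P: x - y + 4 = 0.

Step 1: f(-3, 1) = 0, so P lies on C.
Step 2: partial derivatives
  f_x(x, y) = y, f_y(x, y) = x + 2.
  f_x(P) = 1, f_y(P) = -1 (gradient nonzero, so P is smooth).
Step 3: tangent line at P: 1·(x − -3) + -1·(y − 1) = 0.
Expanding: x - y + 4 = 0.


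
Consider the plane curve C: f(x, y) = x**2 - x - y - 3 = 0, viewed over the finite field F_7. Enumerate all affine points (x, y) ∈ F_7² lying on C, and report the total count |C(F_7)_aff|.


Affine F_7-points: {(0, 4), (1, 4), (2, 6), (3, 3), (4, 2), (5, 3), (6, 6)}; count = 7.

For each of the 49 pairs (x, y) ∈ F_7², evaluate f(x, y) mod 7. Record the zeros.
  x = 0: [0↦4, 1↦3, 2↦2, 3↦1, 4↦0, 5↦6, 6↦5]  zeros at y ∈ {4}
  x = 1: [0↦4, 1↦3, 2↦2, 3↦1, 4↦0, 5↦6, 6↦5]  zeros at y ∈ {4}
  x = 2: [0↦6, 1↦5, 2↦4, 3↦3, 4↦2, 5↦1, 6↦0]  zeros at y ∈ {6}
  x = 3: [0↦3, 1↦2, 2↦1, 3↦0, 4↦6, 5↦5, 6↦4]  zeros at y ∈ {3}
  x = 4: [0↦2, 1↦1, 2↦0, 3↦6, 4↦5, 5↦4, 6↦3]  zeros at y ∈ {2}
  x = 5: [0↦3, 1↦2, 2↦1, 3↦0, 4↦6, 5↦5, 6↦4]  zeros at y ∈ {3}
  x = 6: [0↦6, 1↦5, 2↦4, 3↦3, 4↦2, 5↦1, 6↦0]  zeros at y ∈ {6}
Collecting zeros: affine points = {(0, 4), (1, 4), (2, 6), (3, 3), (4, 2), (5, 3), (6, 6)}.
Total count |C(F_7)_aff| = 7.


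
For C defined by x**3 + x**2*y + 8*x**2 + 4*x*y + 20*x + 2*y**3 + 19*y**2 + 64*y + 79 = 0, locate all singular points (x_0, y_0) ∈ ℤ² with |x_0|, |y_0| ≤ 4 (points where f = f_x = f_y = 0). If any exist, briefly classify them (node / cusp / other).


Singular points: {(-2, -3)}; classification: node.

Compute partial derivatives:
  f_x = 3*x**2 + 2*x*y + 16*x + 4*y + 20.
  f_y = x**2 + 4*x + 6*y**2 + 38*y + 64.
Scan x_0 ∈ {−4, ..., 4}. For each x_0, f_y(x_0, y) is a polynomial in y; find its integer roots y ∈ {−4, ..., 4}, then test f_x and f at those candidates.
  x = -4: f_y(-4, y) = 6*y**2 + 38*y + 64; no integer root y with |y| ≤ 4.
  x = -3: f_y(-3, y) = 6*y**2 + 38*y + 61; no integer root y with |y| ≤ 4.
  x = -2: f_y(-2, y) = 6*y**2 + 38*y + 60; vanishes at y ∈ {-3}. (-2, -3): f_x = 0, f = 0 — SINGULAR.
  x = -1: f_y(-1, y) = 6*y**2 + 38*y + 61; no integer root y with |y| ≤ 4.
  x = 0: f_y(0, y) = 6*y**2 + 38*y + 64; no integer root y with |y| ≤ 4.
  x = 1: f_y(1, y) = 6*y**2 + 38*y + 69; no integer root y with |y| ≤ 4.
  x = 2: f_y(2, y) = 6*y**2 + 38*y + 76; no integer root y with |y| ≤ 4.
  x = 3: f_y(3, y) = 6*y**2 + 38*y + 85; no integer root y with |y| ≤ 4.
  x = 4: f_y(4, y) = 6*y**2 + 38*y + 96; no integer root y with |y| ≤ 4.
Only singular point on the grid: (-2, -3).
Classify: substitute x = -2 + u, y = -3 + v and expand: f = u**3 + u**2*v - u**2 + 2*v**3 + v**2.
No constant or linear terms (consistent with a singular point). Quadratic part: -u**2 + v**2. Cubic part: u**3 + u**2*v + 2*v**3.
The quadratic part v**2 - u**2 = (v − u)(v + u) splits into two distinct linear factors, so there are two distinct tangent lines y − -3 = ±(x − -2) — this is a node (ordinary double point).
Classification: node.


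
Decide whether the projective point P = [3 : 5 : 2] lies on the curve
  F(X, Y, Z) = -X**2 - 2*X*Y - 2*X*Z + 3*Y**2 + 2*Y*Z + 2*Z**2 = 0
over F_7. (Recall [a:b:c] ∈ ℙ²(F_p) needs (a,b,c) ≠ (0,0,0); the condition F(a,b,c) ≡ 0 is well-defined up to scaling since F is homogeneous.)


F(3,5,2) ≡ 3 (mod 7); P is NOT on the curve.

Evaluate F(3, 5, 2) term-by-term (mod 7).
  -X**2 ↦ -1·9·1·1 = -9
  -2*X*Y ↦ -2·3·5·1 = -30
  -2*X*Z ↦ -2·3·1·2 = -12
  3*Y**2 ↦ 3·1·25·1 = 75
  2*Y*Z ↦ 2·1·5·2 = 20
  2*Z**2 ↦ 2·1·1·4 = 8
Sum: F(3, 5, 2) = (-9) + (-30) + (-12) + (75) + (20) + (8) = 52.
Reducing mod 7: 52 ≡ 3 (mod 7).
Since F(a, b, c) ≡ 3 ≠ 0 (mod 7), P does NOT lie on the curve.


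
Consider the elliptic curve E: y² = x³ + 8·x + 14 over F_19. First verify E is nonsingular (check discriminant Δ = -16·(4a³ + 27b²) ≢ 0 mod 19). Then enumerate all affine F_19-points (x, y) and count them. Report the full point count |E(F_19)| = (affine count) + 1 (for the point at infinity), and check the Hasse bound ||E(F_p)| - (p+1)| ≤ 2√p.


Affine points = {(1, 2), (1, 17), (2, 0), (8, 1), (8, 18), (9, 6), (9, 13), (10, 7), (10, 12), (13, 4), (13, 15), (14, 1), (14, 18), (16, 1), (16, 18), (17, 3), (17, 16), (18, 9), (18, 10)}; affine count = 19; |E(F_19)| = 20.

Discriminant check: Δ ∝ 4a³ + 27b² = 4·8³ + 27·14² = 4·512 + 27·196 ≡ 6 (mod 19). Nonzero ⇒ E is nonsingular.
For each x ∈ F_19, compute rhs = x³ + 8·x + 14 mod 19, then count y ∈ F_19 with y² ≡ rhs.
  x = 0: rhs = 14, matching y values: none (0 points).
  x = 1: rhs = 4, matching y values: 2, 17 (2 points).
  x = 2: rhs = 0, matching y values: 0 (1 points).
  x = 3: rhs = 8, matching y values: none (0 points).
  x = 4: rhs = 15, matching y values: none (0 points).
  x = 5: rhs = 8, matching y values: none (0 points).
  x = 6: rhs = 12, matching y values: none (0 points).
  x = 7: rhs = 14, matching y values: none (0 points).
  x = 8: rhs = 1, matching y values: 1, 18 (2 points).
  x = 9: rhs = 17, matching y values: 6, 13 (2 points).
  x = 10: rhs = 11, matching y values: 7, 12 (2 points).
  x = 11: rhs = 8, matching y values: none (0 points).
  x = 12: rhs = 14, matching y values: none (0 points).
  x = 13: rhs = 16, matching y values: 4, 15 (2 points).
  x = 14: rhs = 1, matching y values: 1, 18 (2 points).
  x = 15: rhs = 13, matching y values: none (0 points).
  x = 16: rhs = 1, matching y values: 1, 18 (2 points).
  x = 17: rhs = 9, matching y values: 3, 16 (2 points).
  x = 18: rhs = 5, matching y values: 9, 10 (2 points).
Total affine count: 19.
Full point count |E(F_19)| = 19 + 1 = 20.
Hasse bound: |20 − (19+1)| = |0| = 0 ≤ 2√19 ≈ 8.7178 ✓.


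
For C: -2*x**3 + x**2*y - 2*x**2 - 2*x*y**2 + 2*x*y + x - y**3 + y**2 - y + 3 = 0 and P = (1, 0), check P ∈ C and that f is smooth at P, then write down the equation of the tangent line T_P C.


Tangent line at P: -9*x + 2*y + 9 = 0.

Step 1: f(1, 0) = 0, so P lies on C.
Step 2: partial derivatives
  f_x(x, y) = -6*x**2 + 2*x*y - 4*x - 2*y**2 + 2*y + 1, f_y(x, y) = x**2 - 4*x*y + 2*x - 3*y**2 + 2*y - 1.
  f_x(P) = -9, f_y(P) = 2 (gradient nonzero, so P is smooth).
Step 3: tangent line at P: -9·(x − 1) + 2·(y − 0) = 0.
Expanding: -9*x + 2*y + 9 = 0.


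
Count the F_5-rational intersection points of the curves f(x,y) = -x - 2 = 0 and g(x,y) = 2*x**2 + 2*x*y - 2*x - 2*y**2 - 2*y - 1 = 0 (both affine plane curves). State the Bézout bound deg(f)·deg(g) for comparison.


Common zeros: {(3, 3), (3, 4)}; count = 2; Bézout bound = 2.

deg(f) = 1, deg(g) = 2, so Bézout bound = 2.
Scan x ∈ F_5. For each x, list the y ∈ F_5 with f(x, y) ≡ 0 and those with g(x, y) ≡ 0 (mod 5); the common zeros in that column are the intersection.
  x = 0: f ≡ 0 at y ∈ ∅; g ≡ 0 at y ∈ {1, 3}; common: ∅.
  x = 1: f ≡ 0 at y ∈ ∅; g ≡ 0 at y ∈ ∅; common: ∅.
  x = 2: f ≡ 0 at y ∈ ∅; g ≡ 0 at y ∈ ∅; common: ∅.
  x = 3: f ≡ 0 at y ∈ {0, 1, 2, 3, 4}; g ≡ 0 at y ∈ {3, 4}; common: {3, 4}.
  x = 4: f ≡ 0 at y ∈ ∅; g ≡ 0 at y ∈ {4}; common: ∅.
Collecting: common zeros = {(3, 3), (3, 4)}, so the count is 2.
Comparison with the Bézout bound: 2 ≤ 2 = deg(f)·deg(g), as expected for curves with no common component (the bound is attained).


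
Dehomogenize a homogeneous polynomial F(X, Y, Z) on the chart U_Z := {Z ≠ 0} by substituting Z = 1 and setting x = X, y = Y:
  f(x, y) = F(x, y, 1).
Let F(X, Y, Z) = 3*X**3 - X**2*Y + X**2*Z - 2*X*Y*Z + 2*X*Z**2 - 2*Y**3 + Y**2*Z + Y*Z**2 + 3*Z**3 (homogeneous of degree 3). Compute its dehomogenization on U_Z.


f(x, y) = 3*x**3 - x**2*y + x**2 - 2*x*y + 2*x - 2*y**3 + y**2 + y + 3

On U_Z we set Z = 1. Each monomial c·X^i·Y^j·Z^k in F becomes c·x^i·y^j·1^k = c·x^i·y^j.
Substituting Z = 1: F(X, Y, 1) = 3*x**3 - x**2*y + x**2 - 2*x*y + 2*x - 2*y**3 + y**2 + y + 3.
Note: deg(f) ≤ deg(F) = 3; strict inequality happens when F is divisible by Z (lost terms).


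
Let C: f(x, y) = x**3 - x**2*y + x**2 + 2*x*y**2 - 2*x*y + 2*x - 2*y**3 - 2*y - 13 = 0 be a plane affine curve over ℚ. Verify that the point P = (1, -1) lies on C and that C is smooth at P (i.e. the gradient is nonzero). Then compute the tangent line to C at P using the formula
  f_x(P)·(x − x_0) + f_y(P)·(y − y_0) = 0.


Tangent line at P: 13*x - 15*y - 28 = 0.

Step 1: f(1, -1) = 0, so P lies on C.
Step 2: partial derivatives
  f_x(x, y) = 3*x**2 - 2*x*y + 2*x + 2*y**2 - 2*y + 2, f_y(x, y) = -x**2 + 4*x*y - 2*x - 6*y**2 - 2.
  f_x(P) = 13, f_y(P) = -15 (gradient nonzero, so P is smooth).
Step 3: tangent line at P: 13·(x − 1) + -15·(y − -1) = 0.
Expanding: 13*x - 15*y - 28 = 0.


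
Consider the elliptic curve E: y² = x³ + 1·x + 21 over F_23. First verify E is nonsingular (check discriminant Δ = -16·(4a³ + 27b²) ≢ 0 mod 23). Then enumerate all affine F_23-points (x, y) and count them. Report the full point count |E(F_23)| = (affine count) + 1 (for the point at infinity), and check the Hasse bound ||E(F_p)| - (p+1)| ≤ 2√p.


Affine points = {(1, 0), (2, 10), (2, 13), (5, 6), (5, 17), (6, 6), (6, 17), (7, 7), (7, 16), (8, 9), (8, 14), (9, 0), (11, 11), (11, 12), (12, 6), (12, 17), (13, 0), (16, 4), (16, 19), (17, 11), (17, 12), (18, 11), (18, 12)}; affine count = 23; |E(F_23)| = 24.

Discriminant check: Δ ∝ 4a³ + 27b² = 4·1³ + 27·21² = 4·1 + 27·441 ≡ 20 (mod 23). Nonzero ⇒ E is nonsingular.
For each x ∈ F_23, compute rhs = x³ + 1·x + 21 mod 23, then count y ∈ F_23 with y² ≡ rhs.
  x = 0: rhs = 21, matching y values: none (0 points).
  x = 1: rhs = 0, matching y values: 0 (1 points).
  x = 2: rhs = 8, matching y values: 10, 13 (2 points).
  x = 3: rhs = 5, matching y values: none (0 points).
  x = 4: rhs = 20, matching y values: none (0 points).
  x = 5: rhs = 13, matching y values: 6, 17 (2 points).
  x = 6: rhs = 13, matching y values: 6, 17 (2 points).
  x = 7: rhs = 3, matching y values: 7, 16 (2 points).
  x = 8: rhs = 12, matching y values: 9, 14 (2 points).
  x = 9: rhs = 0, matching y values: 0 (1 points).
  x = 10: rhs = 19, matching y values: none (0 points).
  x = 11: rhs = 6, matching y values: 11, 12 (2 points).
  x = 12: rhs = 13, matching y values: 6, 17 (2 points).
  x = 13: rhs = 0, matching y values: 0 (1 points).
  x = 14: rhs = 19, matching y values: none (0 points).
  x = 15: rhs = 7, matching y values: none (0 points).
  x = 16: rhs = 16, matching y values: 4, 19 (2 points).
  x = 17: rhs = 6, matching y values: 11, 12 (2 points).
  x = 18: rhs = 6, matching y values: 11, 12 (2 points).
  x = 19: rhs = 22, matching y values: none (0 points).
  x = 20: rhs = 14, matching y values: none (0 points).
  x = 21: rhs = 11, matching y values: none (0 points).
  x = 22: rhs = 19, matching y values: none (0 points).
Total affine count: 23.
Full point count |E(F_23)| = 23 + 1 = 24.
Hasse bound: |24 − (23+1)| = |0| = 0 ≤ 2√23 ≈ 9.5917 ✓.


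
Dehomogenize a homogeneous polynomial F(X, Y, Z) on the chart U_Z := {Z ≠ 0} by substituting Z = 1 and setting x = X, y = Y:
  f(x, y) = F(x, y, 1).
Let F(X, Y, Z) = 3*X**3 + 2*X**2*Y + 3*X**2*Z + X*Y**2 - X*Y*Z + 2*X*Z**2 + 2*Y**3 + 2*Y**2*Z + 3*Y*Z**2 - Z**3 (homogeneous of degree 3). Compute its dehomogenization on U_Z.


f(x, y) = 3*x**3 + 2*x**2*y + 3*x**2 + x*y**2 - x*y + 2*x + 2*y**3 + 2*y**2 + 3*y - 1

On U_Z we set Z = 1. Each monomial c·X^i·Y^j·Z^k in F becomes c·x^i·y^j·1^k = c·x^i·y^j.
Substituting Z = 1: F(X, Y, 1) = 3*x**3 + 2*x**2*y + 3*x**2 + x*y**2 - x*y + 2*x + 2*y**3 + 2*y**2 + 3*y - 1.
Note: deg(f) ≤ deg(F) = 3; strict inequality happens when F is divisible by Z (lost terms).


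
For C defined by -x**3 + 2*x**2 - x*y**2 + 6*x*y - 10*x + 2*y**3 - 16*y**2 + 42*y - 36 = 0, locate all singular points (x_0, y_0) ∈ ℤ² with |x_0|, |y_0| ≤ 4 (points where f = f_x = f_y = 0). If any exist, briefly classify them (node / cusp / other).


Singular points: {(1, 3)}; classification: node.

Compute partial derivatives:
  f_x = -3*x**2 + 4*x - y**2 + 6*y - 10.
  f_y = -2*x*y + 6*x + 6*y**2 - 32*y + 42.
Scan x_0 ∈ {−4, ..., 4}. For each x_0, f_y(x_0, y) is a polynomial in y; find its integer roots y ∈ {−4, ..., 4}, then test f_x and f at those candidates.
  x = -4: f_y(-4, y) = 6*y**2 - 24*y + 18; vanishes at y ∈ {1, 3}. (-4, 1): f_x = -69 ≠ 0; (-4, 3): f_x = -65 ≠ 0.
  x = -3: f_y(-3, y) = 6*y**2 - 26*y + 24; vanishes at y ∈ {3}. (-3, 3): f_x = -40 ≠ 0.
  x = -2: f_y(-2, y) = 6*y**2 - 28*y + 30; vanishes at y ∈ {3}. (-2, 3): f_x = -21 ≠ 0.
  x = -1: f_y(-1, y) = 6*y**2 - 30*y + 36; vanishes at y ∈ {2, 3}. (-1, 2): f_x = -9 ≠ 0; (-1, 3): f_x = -8 ≠ 0.
  x = 0: f_y(0, y) = 6*y**2 - 32*y + 42; vanishes at y ∈ {3}. (0, 3): f_x = -1 ≠ 0.
  x = 1: f_y(1, y) = 6*y**2 - 34*y + 48; vanishes at y ∈ {3}. (1, 3): f_x = 0, f = 0 — SINGULAR.
  x = 2: f_y(2, y) = 6*y**2 - 36*y + 54; vanishes at y ∈ {3}. (2, 3): f_x = -5 ≠ 0.
  x = 3: f_y(3, y) = 6*y**2 - 38*y + 60; vanishes at y ∈ {3}. (3, 3): f_x = -16 ≠ 0.
  x = 4: f_y(4, y) = 6*y**2 - 40*y + 66; vanishes at y ∈ {3}. (4, 3): f_x = -33 ≠ 0.
Only singular point on the grid: (1, 3).
Classify: substitute x = 1 + u, y = 3 + v and expand: f = -u**3 - u**2 - u*v**2 + 2*v**3 + v**2.
No constant or linear terms (consistent with a singular point). Quadratic part: -u**2 + v**2. Cubic part: -u**3 - u*v**2 + 2*v**3.
The quadratic part v**2 - u**2 = (v − u)(v + u) splits into two distinct linear factors, so there are two distinct tangent lines y − 3 = ±(x − 1) — this is a node (ordinary double point).
Classification: node.


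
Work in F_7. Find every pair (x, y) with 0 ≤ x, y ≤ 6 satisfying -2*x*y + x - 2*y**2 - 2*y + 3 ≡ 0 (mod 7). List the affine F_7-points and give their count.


Affine F_7-points: {(0, 3), (3, 5), (4, 0), (4, 2), (6, 1), (6, 6)}; count = 6.

For each of the 49 pairs (x, y) ∈ F_7², evaluate f(x, y) mod 7. Record the zeros.
  x = 0: [0↦3, 1↦6, 2↦5, 3↦0, 4↦5, 5↦6, 6↦3]  zeros at y ∈ {3}
  x = 1: [0↦4, 1↦5, 2↦2, 3↦2, 4↦5, 5↦4, 6↦6]  zeros at y ∈ ∅
  x = 2: [0↦5, 1↦4, 2↦6, 3↦4, 4↦5, 5↦2, 6↦2]  zeros at y ∈ ∅
  x = 3: [0↦6, 1↦3, 2↦3, 3↦6, 4↦5, 5↦0, 6↦5]  zeros at y ∈ {5}
  x = 4: [0↦0, 1↦2, 2↦0, 3↦1, 4↦5, 5↦5, 6↦1]  zeros at y ∈ {0, 2}
  x = 5: [0↦1, 1↦1, 2↦4, 3↦3, 4↦5, 5↦3, 6↦4]  zeros at y ∈ ∅
  x = 6: [0↦2, 1↦0, 2↦1, 3↦5, 4↦5, 5↦1, 6↦0]  zeros at y ∈ {1, 6}
Collecting zeros: affine points = {(0, 3), (3, 5), (4, 0), (4, 2), (6, 1), (6, 6)}.
Total count |C(F_7)_aff| = 6.


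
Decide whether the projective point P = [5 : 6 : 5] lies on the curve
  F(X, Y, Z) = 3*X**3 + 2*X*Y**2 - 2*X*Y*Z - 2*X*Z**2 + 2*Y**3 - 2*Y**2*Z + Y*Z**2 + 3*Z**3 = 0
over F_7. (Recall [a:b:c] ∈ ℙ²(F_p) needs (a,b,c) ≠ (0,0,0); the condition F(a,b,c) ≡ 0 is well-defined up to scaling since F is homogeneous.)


F(5,6,5) ≡ 5 (mod 7); P is NOT on the curve.

Evaluate F(5, 6, 5) term-by-term (mod 7).
  3*X**3 ↦ 3·125·1·1 = 375
  2*X*Y**2 ↦ 2·5·36·1 = 360
  -2*X*Y*Z ↦ -2·5·6·5 = -300
  -2*X*Z**2 ↦ -2·5·1·25 = -250
  2*Y**3 ↦ 2·1·216·1 = 432
  -2*Y**2*Z ↦ -2·1·36·5 = -360
  Y*Z**2 ↦ 1·1·6·25 = 150
  3*Z**3 ↦ 3·1·1·125 = 375
Sum: F(5, 6, 5) = (375) + (360) + (-300) + (-250) + (432) + (-360) + (150) + (375) = 782.
Reducing mod 7: 782 ≡ 5 (mod 7).
Since F(a, b, c) ≡ 5 ≠ 0 (mod 7), P does NOT lie on the curve.


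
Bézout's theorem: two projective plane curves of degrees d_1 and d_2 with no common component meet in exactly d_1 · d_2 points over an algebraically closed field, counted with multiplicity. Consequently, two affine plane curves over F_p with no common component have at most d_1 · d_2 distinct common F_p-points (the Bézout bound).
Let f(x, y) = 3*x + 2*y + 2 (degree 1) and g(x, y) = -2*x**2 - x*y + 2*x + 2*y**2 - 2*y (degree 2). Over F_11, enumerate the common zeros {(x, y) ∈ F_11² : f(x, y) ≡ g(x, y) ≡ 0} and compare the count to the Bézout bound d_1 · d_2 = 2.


Common zeros: {(2, 7), (6, 1)}; count = 2; Bézout bound = 2.

deg(f) = 1, deg(g) = 2, so Bézout bound = 2.
Scan x ∈ F_11. For each x, list the y ∈ F_11 with f(x, y) ≡ 0 and those with g(x, y) ≡ 0 (mod 11); the common zeros in that column are the intersection.
  x = 0: f ≡ 0 at y ∈ {10}; g ≡ 0 at y ∈ {0, 1}; common: ∅.
  x = 1: f ≡ 0 at y ∈ {3}; g ≡ 0 at y ∈ {0, 7}; common: ∅.
  x = 2: f ≡ 0 at y ∈ {7}; g ≡ 0 at y ∈ {6, 7}; common: {7}.
  x = 3: f ≡ 0 at y ∈ {0}; g ≡ 0 at y ∈ {4}; common: ∅.
  x = 4: f ≡ 0 at y ∈ {4}; g ≡ 0 at y ∈ ∅; common: ∅.
  x = 5: f ≡ 0 at y ∈ {8}; g ≡ 0 at y ∈ ∅; common: ∅.
  x = 6: f ≡ 0 at y ∈ {1}; g ≡ 0 at y ∈ {1, 3}; common: {1}.
  x = 7: f ≡ 0 at y ∈ {5}; g ≡ 0 at y ∈ {4, 6}; common: ∅.
  x = 8: f ≡ 0 at y ∈ {9}; g ≡ 0 at y ∈ ∅; common: ∅.
  x = 9: f ≡ 0 at y ∈ {2}; g ≡ 0 at y ∈ ∅; common: ∅.
  x = 10: f ≡ 0 at y ∈ {6}; g ≡ 0 at y ∈ {3}; common: ∅.
Collecting: common zeros = {(2, 7), (6, 1)}, so the count is 2.
Comparison with the Bézout bound: 2 ≤ 2 = deg(f)·deg(g), as expected for curves with no common component (the bound is attained).


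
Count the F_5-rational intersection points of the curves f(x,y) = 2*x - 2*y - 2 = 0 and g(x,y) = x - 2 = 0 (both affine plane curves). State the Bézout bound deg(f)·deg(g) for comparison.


Common zeros: {(2, 1)}; count = 1; Bézout bound = 1.

deg(f) = 1, deg(g) = 1, so Bézout bound = 1.
Scan x ∈ F_5. For each x, list the y ∈ F_5 with f(x, y) ≡ 0 and those with g(x, y) ≡ 0 (mod 5); the common zeros in that column are the intersection.
  x = 0: f ≡ 0 at y ∈ {4}; g ≡ 0 at y ∈ ∅; common: ∅.
  x = 1: f ≡ 0 at y ∈ {0}; g ≡ 0 at y ∈ ∅; common: ∅.
  x = 2: f ≡ 0 at y ∈ {1}; g ≡ 0 at y ∈ {0, 1, 2, 3, 4}; common: {1}.
  x = 3: f ≡ 0 at y ∈ {2}; g ≡ 0 at y ∈ ∅; common: ∅.
  x = 4: f ≡ 0 at y ∈ {3}; g ≡ 0 at y ∈ ∅; common: ∅.
Collecting: common zeros = {(2, 1)}, so the count is 1.
Comparison with the Bézout bound: 1 ≤ 1 = deg(f)·deg(g), as expected for curves with no common component (the bound is attained).


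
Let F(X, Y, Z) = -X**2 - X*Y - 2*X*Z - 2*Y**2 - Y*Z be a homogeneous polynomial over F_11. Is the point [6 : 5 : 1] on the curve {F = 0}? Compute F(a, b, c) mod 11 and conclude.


F(6,5,1) ≡ 10 (mod 11); P is NOT on the curve.

Evaluate F(6, 5, 1) term-by-term (mod 11).
  -X**2 ↦ -1·36·1·1 = -36
  -X*Y ↦ -1·6·5·1 = -30
  -2*X*Z ↦ -2·6·1·1 = -12
  -2*Y**2 ↦ -2·1·25·1 = -50
  -Y*Z ↦ -1·1·5·1 = -5
Sum: F(6, 5, 1) = (-36) + (-30) + (-12) + (-50) + (-5) = -133.
Reducing mod 11: -133 ≡ 10 (mod 11).
Since F(a, b, c) ≡ 10 ≠ 0 (mod 11), P does NOT lie on the curve.


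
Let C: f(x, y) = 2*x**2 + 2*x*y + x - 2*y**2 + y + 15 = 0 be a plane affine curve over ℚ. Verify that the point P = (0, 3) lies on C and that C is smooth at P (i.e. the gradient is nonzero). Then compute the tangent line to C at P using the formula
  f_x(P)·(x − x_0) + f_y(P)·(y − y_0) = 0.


Tangent line at P: 7*x - 11*y + 33 = 0.

Step 1: f(0, 3) = 0, so P lies on C.
Step 2: partial derivatives
  f_x(x, y) = 4*x + 2*y + 1, f_y(x, y) = 2*x - 4*y + 1.
  f_x(P) = 7, f_y(P) = -11 (gradient nonzero, so P is smooth).
Step 3: tangent line at P: 7·(x − 0) + -11·(y − 3) = 0.
Expanding: 7*x - 11*y + 33 = 0.


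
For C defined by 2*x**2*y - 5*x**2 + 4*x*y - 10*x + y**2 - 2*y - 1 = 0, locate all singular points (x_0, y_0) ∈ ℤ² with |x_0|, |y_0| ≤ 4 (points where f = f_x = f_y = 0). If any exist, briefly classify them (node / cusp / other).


Singular points: {(-1, 2)}; classification: node.

Compute partial derivatives:
  f_x = 4*x*y - 10*x + 4*y - 10.
  f_y = 2*x**2 + 4*x + 2*y - 2.
Scan x_0 ∈ {−4, ..., 4}. For each x_0, f_y(x_0, y) is a polynomial in y; find its integer roots y ∈ {−4, ..., 4}, then test f_x and f at those candidates.
  x = -4: f_y(-4, y) = 2*y + 14; no integer root y with |y| ≤ 4.
  x = -3: f_y(-3, y) = 2*y + 4; vanishes at y ∈ {-2}. (-3, -2): f_x = 36 ≠ 0.
  x = -2: f_y(-2, y) = 2*y - 2; vanishes at y ∈ {1}. (-2, 1): f_x = 6 ≠ 0.
  x = -1: f_y(-1, y) = 2*y - 4; vanishes at y ∈ {2}. (-1, 2): f_x = 0, f = 0 — SINGULAR.
  x = 0: f_y(0, y) = 2*y - 2; vanishes at y ∈ {1}. (0, 1): f_x = -6 ≠ 0.
  x = 1: f_y(1, y) = 2*y + 4; vanishes at y ∈ {-2}. (1, -2): f_x = -36 ≠ 0.
  x = 2: f_y(2, y) = 2*y + 14; no integer root y with |y| ≤ 4.
  x = 3: f_y(3, y) = 2*y + 28; no integer root y with |y| ≤ 4.
  x = 4: f_y(4, y) = 2*y + 46; no integer root y with |y| ≤ 4.
Only singular point on the grid: (-1, 2).
Classify: substitute x = -1 + u, y = 2 + v and expand: f = 2*u**2*v - u**2 + v**2.
No constant or linear terms (consistent with a singular point). Quadratic part: -u**2 + v**2. Cubic part: 2*u**2*v.
The quadratic part v**2 - u**2 = (v − u)(v + u) splits into two distinct linear factors, so there are two distinct tangent lines y − 2 = ±(x − -1) — this is a node (ordinary double point).
Classification: node.


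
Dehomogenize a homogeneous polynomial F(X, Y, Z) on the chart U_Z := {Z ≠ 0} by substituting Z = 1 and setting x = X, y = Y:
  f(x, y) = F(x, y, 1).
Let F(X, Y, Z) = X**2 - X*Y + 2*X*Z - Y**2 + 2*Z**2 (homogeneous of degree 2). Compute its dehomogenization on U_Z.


f(x, y) = x**2 - x*y + 2*x - y**2 + 2

On U_Z we set Z = 1. Each monomial c·X^i·Y^j·Z^k in F becomes c·x^i·y^j·1^k = c·x^i·y^j.
Substituting Z = 1: F(X, Y, 1) = x**2 - x*y + 2*x - y**2 + 2.
Note: deg(f) ≤ deg(F) = 2; strict inequality happens when F is divisible by Z (lost terms).


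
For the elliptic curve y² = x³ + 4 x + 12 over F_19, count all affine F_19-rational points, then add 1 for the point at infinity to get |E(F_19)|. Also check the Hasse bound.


Affine points = {(1, 6), (1, 13), (2, 3), (2, 16), (4, 4), (4, 15), (5, 9), (5, 10), (6, 9), (6, 10), (8, 9), (8, 10), (9, 6), (9, 13), (10, 8), (10, 11), (11, 0), (13, 0), (14, 0), (16, 7), (16, 12), (18, 8), (18, 11)}; affine count = 23; |E(F_19)| = 24.

Discriminant check: Δ ∝ 4a³ + 27b² = 4·4³ + 27·12² = 4·64 + 27·144 ≡ 2 (mod 19). Nonzero ⇒ E is nonsingular.
For each x ∈ F_19, compute rhs = x³ + 4·x + 12 mod 19, then count y ∈ F_19 with y² ≡ rhs.
  x = 0: rhs = 12, matching y values: none (0 points).
  x = 1: rhs = 17, matching y values: 6, 13 (2 points).
  x = 2: rhs = 9, matching y values: 3, 16 (2 points).
  x = 3: rhs = 13, matching y values: none (0 points).
  x = 4: rhs = 16, matching y values: 4, 15 (2 points).
  x = 5: rhs = 5, matching y values: 9, 10 (2 points).
  x = 6: rhs = 5, matching y values: 9, 10 (2 points).
  x = 7: rhs = 3, matching y values: none (0 points).
  x = 8: rhs = 5, matching y values: 9, 10 (2 points).
  x = 9: rhs = 17, matching y values: 6, 13 (2 points).
  x = 10: rhs = 7, matching y values: 8, 11 (2 points).
  x = 11: rhs = 0, matching y values: 0 (1 points).
  x = 12: rhs = 2, matching y values: none (0 points).
  x = 13: rhs = 0, matching y values: 0 (1 points).
  x = 14: rhs = 0, matching y values: 0 (1 points).
  x = 15: rhs = 8, matching y values: none (0 points).
  x = 16: rhs = 11, matching y values: 7, 12 (2 points).
  x = 17: rhs = 15, matching y values: none (0 points).
  x = 18: rhs = 7, matching y values: 8, 11 (2 points).
Total affine count: 23.
Full point count |E(F_19)| = 23 + 1 = 24.
Hasse bound: |24 − (19+1)| = |4| = 4 ≤ 2√19 ≈ 8.7178 ✓.


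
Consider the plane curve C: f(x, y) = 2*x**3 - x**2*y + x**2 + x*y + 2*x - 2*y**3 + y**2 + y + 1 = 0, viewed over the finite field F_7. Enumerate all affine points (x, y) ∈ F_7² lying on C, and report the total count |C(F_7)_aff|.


Affine F_7-points: {(2, 4), (3, 0), (4, 2), (5, 1), (5, 4), (5, 6)}; count = 6.

For each of the 49 pairs (x, y) ∈ F_7², evaluate f(x, y) mod 7. Record the zeros.
  x = 0: [0↦1, 1↦1, 2↦5, 3↦1, 4↦5, 5↦5, 6↦3]  zeros at y ∈ ∅
  x = 1: [0↦6, 1↦6, 2↦3, 3↦6, 4↦3, 5↦3, 6↦1]  zeros at y ∈ ∅
  x = 2: [0↦4, 1↦2, 2↦4, 3↦5, 4↦0, 5↦5, 6↦1]  zeros at y ∈ {4}
  x = 3: [0↦0, 1↦1, 2↦6, 3↦3, 4↦1, 5↦2, 6↦1]  zeros at y ∈ {0}
  x = 4: [0↦6, 1↦1, 2↦0, 3↦5, 4↦4, 5↦6, 6↦6]  zeros at y ∈ {2}
  x = 5: [0↦6, 1↦0, 2↦5, 3↦2, 4↦0, 5↦1, 6↦0]  zeros at y ∈ {1, 4, 6}
  x = 6: [0↦5, 1↦3, 2↦5, 3↦6, 4↦1, 5↦6, 6↦2]  zeros at y ∈ ∅
Collecting zeros: affine points = {(2, 4), (3, 0), (4, 2), (5, 1), (5, 4), (5, 6)}.
Total count |C(F_7)_aff| = 6.


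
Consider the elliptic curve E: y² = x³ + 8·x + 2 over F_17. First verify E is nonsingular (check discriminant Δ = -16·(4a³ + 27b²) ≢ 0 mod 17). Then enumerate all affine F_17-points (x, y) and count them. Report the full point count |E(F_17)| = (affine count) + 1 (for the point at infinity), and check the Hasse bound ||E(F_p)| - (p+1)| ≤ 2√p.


Affine points = {(0, 6), (0, 11), (2, 3), (2, 14), (3, 6), (3, 11), (4, 8), (4, 9), (8, 0), (9, 2), (9, 15), (13, 5), (13, 12), (14, 6), (14, 11)}; affine count = 15; |E(F_17)| = 16.

Discriminant check: Δ ∝ 4a³ + 27b² = 4·8³ + 27·2² = 4·512 + 27·4 ≡ 14 (mod 17). Nonzero ⇒ E is nonsingular.
For each x ∈ F_17, compute rhs = x³ + 8·x + 2 mod 17, then count y ∈ F_17 with y² ≡ rhs.
  x = 0: rhs = 2, matching y values: 6, 11 (2 points).
  x = 1: rhs = 11, matching y values: none (0 points).
  x = 2: rhs = 9, matching y values: 3, 14 (2 points).
  x = 3: rhs = 2, matching y values: 6, 11 (2 points).
  x = 4: rhs = 13, matching y values: 8, 9 (2 points).
  x = 5: rhs = 14, matching y values: none (0 points).
  x = 6: rhs = 11, matching y values: none (0 points).
  x = 7: rhs = 10, matching y values: none (0 points).
  x = 8: rhs = 0, matching y values: 0 (1 points).
  x = 9: rhs = 4, matching y values: 2, 15 (2 points).
  x = 10: rhs = 11, matching y values: none (0 points).
  x = 11: rhs = 10, matching y values: none (0 points).
  x = 12: rhs = 7, matching y values: none (0 points).
  x = 13: rhs = 8, matching y values: 5, 12 (2 points).
  x = 14: rhs = 2, matching y values: 6, 11 (2 points).
  x = 15: rhs = 12, matching y values: none (0 points).
  x = 16: rhs = 10, matching y values: none (0 points).
Total affine count: 15.
Full point count |E(F_17)| = 15 + 1 = 16.
Hasse bound: |16 − (17+1)| = |-2| = 2 ≤ 2√17 ≈ 8.2462 ✓.
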